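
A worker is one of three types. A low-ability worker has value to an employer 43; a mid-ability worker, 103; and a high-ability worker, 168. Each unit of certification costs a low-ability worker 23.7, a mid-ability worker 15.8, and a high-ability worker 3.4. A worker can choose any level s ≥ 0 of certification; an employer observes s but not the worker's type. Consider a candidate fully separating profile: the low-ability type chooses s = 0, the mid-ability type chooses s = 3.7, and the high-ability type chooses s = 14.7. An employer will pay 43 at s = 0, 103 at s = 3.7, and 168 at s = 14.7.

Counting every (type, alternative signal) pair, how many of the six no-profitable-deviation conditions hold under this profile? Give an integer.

High-ability (own payoff 168 − 3.4×14.7 = 118.02): to s=0 gives 43 → no gain ✓; to s=3.7 gives 103 − 3.4×3.7 = 90.42 → no gain ✓.
Low-ability (own payoff 43): to s=3.7 gives 103 − 23.7×3.7 = 15.31 → no gain ✓; to s=14.7 gives 168 − 23.7×14.7 = -180.39 → no gain ✓.
Mid-ability (own payoff 103 − 15.8×3.7 = 44.54): to s=0 gives 43 → no gain ✓; to s=14.7 gives 168 − 15.8×14.7 = -64.26 → no gain ✓.
6 of the 6 constraints hold; this profile is a separating equilibrium.

6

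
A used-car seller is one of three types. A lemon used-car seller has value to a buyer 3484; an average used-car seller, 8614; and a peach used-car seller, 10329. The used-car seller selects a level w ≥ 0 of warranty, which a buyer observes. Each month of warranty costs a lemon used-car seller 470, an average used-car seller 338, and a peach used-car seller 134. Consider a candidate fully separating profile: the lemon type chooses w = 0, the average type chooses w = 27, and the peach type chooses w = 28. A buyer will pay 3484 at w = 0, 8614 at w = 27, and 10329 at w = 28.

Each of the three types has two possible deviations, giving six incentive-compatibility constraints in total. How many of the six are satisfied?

4

Peach (own payoff 10329 − 134×28 = 6577): to w=0 gives 3484 → no gain ✓; to w=27 gives 8614 − 134×27 = 4996 → no gain ✓.
Average (own payoff 8614 − 338×27 = -512): to w=0 gives 3484 → profitable ✗; to w=28 gives 10329 − 338×28 = 865 → profitable ✗.
Lemon (own payoff 3484): to w=27 gives 8614 − 470×27 = -4076 → no gain ✓; to w=28 gives 10329 − 470×28 = -2831 → no gain ✓.
4 of the 6 constraints hold; not an equilibrium.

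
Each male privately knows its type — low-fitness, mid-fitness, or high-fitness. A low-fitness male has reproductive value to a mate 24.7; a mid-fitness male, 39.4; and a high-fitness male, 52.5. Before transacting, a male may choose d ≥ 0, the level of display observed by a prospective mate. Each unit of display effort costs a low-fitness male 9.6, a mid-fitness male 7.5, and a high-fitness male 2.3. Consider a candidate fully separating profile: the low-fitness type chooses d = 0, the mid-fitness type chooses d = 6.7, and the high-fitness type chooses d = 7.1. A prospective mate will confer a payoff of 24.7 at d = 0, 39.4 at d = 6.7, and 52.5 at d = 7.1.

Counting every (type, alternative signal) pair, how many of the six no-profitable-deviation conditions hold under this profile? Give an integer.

High-fitness (own payoff 52.5 − 2.3×7.1 = 36.17): to d=0 gives 24.7 → no gain ✓; to d=6.7 gives 39.4 − 2.3×6.7 = 23.99 → no gain ✓.
Mid-fitness (own payoff 39.4 − 7.5×6.7 = -10.85): to d=0 gives 24.7 → profitable ✗; to d=7.1 gives 52.5 − 7.5×7.1 = -0.75 → profitable ✗.
Low-fitness (own payoff 24.7): to d=6.7 gives 39.4 − 9.6×6.7 = -24.92 → no gain ✓; to d=7.1 gives 52.5 − 9.6×7.1 = -15.66 → no gain ✓.
4 of the 6 constraints hold; not an equilibrium.

4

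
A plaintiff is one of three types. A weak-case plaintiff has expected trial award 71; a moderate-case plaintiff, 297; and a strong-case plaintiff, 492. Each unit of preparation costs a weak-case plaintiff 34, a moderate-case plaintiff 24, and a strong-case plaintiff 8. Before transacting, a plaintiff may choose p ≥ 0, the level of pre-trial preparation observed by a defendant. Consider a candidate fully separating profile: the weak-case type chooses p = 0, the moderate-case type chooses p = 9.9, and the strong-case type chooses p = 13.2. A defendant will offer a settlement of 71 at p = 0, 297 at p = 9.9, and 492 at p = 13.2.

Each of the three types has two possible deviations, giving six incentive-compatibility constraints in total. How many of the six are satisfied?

Strong-case (own payoff 492 − 8×13.2 = 386.4): to p=0 gives 71 → no gain ✓; to p=9.9 gives 297 − 8×9.9 = 217.8 → no gain ✓.
Weak-case (own payoff 71): to p=9.9 gives 297 − 34×9.9 = -39.6 → no gain ✓; to p=13.2 gives 492 − 34×13.2 = 43.2 → no gain ✓.
Moderate-case (own payoff 297 − 24×9.9 = 59.4): to p=0 gives 71 → profitable ✗; to p=13.2 gives 492 − 24×13.2 = 175.2 → profitable ✗.
4 of the 6 constraints hold; not an equilibrium.

4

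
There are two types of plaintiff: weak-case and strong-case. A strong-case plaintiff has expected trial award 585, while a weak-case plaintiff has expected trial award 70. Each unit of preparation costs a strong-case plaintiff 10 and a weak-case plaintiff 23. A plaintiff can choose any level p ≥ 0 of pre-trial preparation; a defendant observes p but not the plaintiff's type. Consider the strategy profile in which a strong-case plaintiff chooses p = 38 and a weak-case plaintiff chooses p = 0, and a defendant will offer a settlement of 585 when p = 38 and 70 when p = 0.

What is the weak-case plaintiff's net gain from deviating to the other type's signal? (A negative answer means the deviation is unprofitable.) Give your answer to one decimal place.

Playing p = 0 the weak-case plaintiff receives 70.
Deviating to p = 38 brings payment 585 at cost 23 × 38 = 874, netting -289.
Gain from deviating: -289 − 70 = -359.0.
The gain is negative, so the weak-case type's incentive-compatibility constraint is satisfied.

-359.0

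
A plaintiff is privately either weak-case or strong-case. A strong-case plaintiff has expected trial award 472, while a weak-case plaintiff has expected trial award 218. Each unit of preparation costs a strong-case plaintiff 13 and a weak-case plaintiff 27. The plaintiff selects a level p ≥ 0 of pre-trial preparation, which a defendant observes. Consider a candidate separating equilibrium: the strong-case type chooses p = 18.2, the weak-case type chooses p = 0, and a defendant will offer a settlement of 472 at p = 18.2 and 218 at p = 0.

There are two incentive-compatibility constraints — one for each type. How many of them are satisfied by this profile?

Strong-case type: signal → 472 − 13 × 18.2 = 235.4; deviate to 0 → 218. IC holds (235.4 ≥ 218).
Weak-case type: stay at 0 → 218; mimic → 472 − 27 × 18.2 = -19.4. IC holds (218 ≥ -19.4).
2 of 2 constraints hold, so this is a separating equilibrium.

2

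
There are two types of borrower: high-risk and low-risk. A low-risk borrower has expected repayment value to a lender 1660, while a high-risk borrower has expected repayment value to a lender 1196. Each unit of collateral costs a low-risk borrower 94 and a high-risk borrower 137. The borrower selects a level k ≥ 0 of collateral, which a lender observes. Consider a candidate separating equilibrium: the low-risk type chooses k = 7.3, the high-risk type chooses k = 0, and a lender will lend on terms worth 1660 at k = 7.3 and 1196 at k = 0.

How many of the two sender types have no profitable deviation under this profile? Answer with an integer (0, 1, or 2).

Low-risk type: signal → 1660 − 94 × 7.3 = 973.8; deviate to 0 → 1196. IC fails (973.8 < 1196).
High-risk type: stay at 0 → 1196; mimic → 1660 − 137 × 7.3 = 659.9. IC holds (1196 ≥ 659.9).
1 of 2 constraints hold, so this profile is not an equilibrium.

1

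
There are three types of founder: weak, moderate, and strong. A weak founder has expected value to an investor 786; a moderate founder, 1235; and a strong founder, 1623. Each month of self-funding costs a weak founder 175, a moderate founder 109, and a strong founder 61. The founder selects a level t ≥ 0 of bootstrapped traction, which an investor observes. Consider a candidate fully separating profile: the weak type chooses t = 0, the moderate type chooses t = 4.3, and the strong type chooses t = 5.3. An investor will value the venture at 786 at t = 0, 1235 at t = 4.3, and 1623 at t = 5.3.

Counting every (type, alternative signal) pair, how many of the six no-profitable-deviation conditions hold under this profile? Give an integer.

4

Moderate (own payoff 1235 − 109×4.3 = 766.3): to t=0 gives 786 → profitable ✗; to t=5.3 gives 1623 − 109×5.3 = 1045.3 → profitable ✗.
Strong (own payoff 1623 − 61×5.3 = 1299.7): to t=0 gives 786 → no gain ✓; to t=4.3 gives 1235 − 61×4.3 = 972.7 → no gain ✓.
Weak (own payoff 786): to t=4.3 gives 1235 − 175×4.3 = 482.5 → no gain ✓; to t=5.3 gives 1623 − 175×5.3 = 695.5 → no gain ✓.
4 of the 6 constraints hold; not an equilibrium.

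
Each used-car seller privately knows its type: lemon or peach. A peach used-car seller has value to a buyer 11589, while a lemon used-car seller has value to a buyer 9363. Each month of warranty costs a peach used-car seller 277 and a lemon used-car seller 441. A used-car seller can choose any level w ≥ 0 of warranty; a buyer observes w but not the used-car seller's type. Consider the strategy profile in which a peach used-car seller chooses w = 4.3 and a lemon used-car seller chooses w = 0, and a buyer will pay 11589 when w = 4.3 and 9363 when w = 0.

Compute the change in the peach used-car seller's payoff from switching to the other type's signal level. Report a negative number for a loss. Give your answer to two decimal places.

Playing w = 4.3 the peach used-car seller receives 11589 − 277 × 4.3 = 10397.9.
Deviating to w = 0 yields 9363 instead.
Gain from deviating: 9363 − 10397.9 = -1034.90.
The gain is negative, so the peach type's incentive-compatibility constraint is satisfied.

-1034.90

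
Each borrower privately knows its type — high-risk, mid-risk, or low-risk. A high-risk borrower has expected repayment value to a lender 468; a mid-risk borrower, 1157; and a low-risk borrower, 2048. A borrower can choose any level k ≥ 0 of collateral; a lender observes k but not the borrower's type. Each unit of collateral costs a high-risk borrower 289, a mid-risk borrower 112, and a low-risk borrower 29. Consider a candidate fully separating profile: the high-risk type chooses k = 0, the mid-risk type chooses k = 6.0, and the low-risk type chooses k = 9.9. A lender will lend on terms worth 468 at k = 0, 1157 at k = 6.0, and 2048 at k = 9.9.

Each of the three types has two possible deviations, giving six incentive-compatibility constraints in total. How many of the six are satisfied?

High-risk (own payoff 468): to k=6.0 gives 1157 − 289×6.0 = -577 → no gain ✓; to k=9.9 gives 2048 − 289×9.9 = -813.1 → no gain ✓.
Mid-risk (own payoff 1157 − 112×6.0 = 485): to k=0 gives 468 → no gain ✓; to k=9.9 gives 2048 − 112×9.9 = 939.2 → profitable ✗.
Low-risk (own payoff 2048 − 29×9.9 = 1760.9): to k=0 gives 468 → no gain ✓; to k=6.0 gives 1157 − 29×6.0 = 983 → no gain ✓.
5 of the 6 constraints hold; not an equilibrium.

5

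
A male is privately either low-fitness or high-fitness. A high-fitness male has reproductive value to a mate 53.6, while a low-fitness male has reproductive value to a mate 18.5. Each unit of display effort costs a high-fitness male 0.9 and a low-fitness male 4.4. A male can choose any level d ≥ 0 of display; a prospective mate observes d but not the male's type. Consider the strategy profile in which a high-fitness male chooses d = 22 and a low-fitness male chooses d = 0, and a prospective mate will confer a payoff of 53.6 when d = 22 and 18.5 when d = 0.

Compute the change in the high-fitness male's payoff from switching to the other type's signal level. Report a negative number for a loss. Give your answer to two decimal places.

Playing d = 22 the high-fitness male receives 53.6 − 0.9 × 22 = 33.8.
Deviating to d = 0 yields 18.5 instead.
Gain from deviating: 18.5 − 33.8 = -15.30.
The gain is negative, so the high-fitness type's incentive-compatibility constraint is satisfied.

-15.30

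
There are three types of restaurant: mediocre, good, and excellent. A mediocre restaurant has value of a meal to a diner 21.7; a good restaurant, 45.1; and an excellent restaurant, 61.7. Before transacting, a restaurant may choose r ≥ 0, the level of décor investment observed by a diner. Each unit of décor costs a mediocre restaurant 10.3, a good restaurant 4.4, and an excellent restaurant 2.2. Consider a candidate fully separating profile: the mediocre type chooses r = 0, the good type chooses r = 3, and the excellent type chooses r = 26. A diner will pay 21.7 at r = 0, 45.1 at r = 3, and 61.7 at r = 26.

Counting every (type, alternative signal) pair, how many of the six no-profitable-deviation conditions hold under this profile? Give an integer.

Good (own payoff 45.1 − 4.4×3 = 31.9): to r=0 gives 21.7 → no gain ✓; to r=26 gives 61.7 − 4.4×26 = -52.7 → no gain ✓.
Excellent (own payoff 61.7 − 2.2×26 = 4.5): to r=0 gives 21.7 → profitable ✗; to r=3 gives 45.1 − 2.2×3 = 38.5 → profitable ✗.
Mediocre (own payoff 21.7): to r=3 gives 45.1 − 10.3×3 = 14.2 → no gain ✓; to r=26 gives 61.7 − 10.3×26 = -206.1 → no gain ✓.
4 of the 6 constraints hold; not an equilibrium.

4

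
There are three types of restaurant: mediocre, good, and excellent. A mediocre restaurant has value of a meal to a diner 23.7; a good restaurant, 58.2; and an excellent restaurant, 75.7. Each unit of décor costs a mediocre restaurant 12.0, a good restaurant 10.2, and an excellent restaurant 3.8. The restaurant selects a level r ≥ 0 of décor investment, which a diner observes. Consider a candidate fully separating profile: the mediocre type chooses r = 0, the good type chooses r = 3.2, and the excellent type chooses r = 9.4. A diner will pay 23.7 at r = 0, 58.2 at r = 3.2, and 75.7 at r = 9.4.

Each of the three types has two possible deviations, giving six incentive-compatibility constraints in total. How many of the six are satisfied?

Good (own payoff 58.2 − 10.2×3.2 = 25.56): to r=0 gives 23.7 → no gain ✓; to r=9.4 gives 75.7 − 10.2×9.4 = -20.18 → no gain ✓.
Mediocre (own payoff 23.7): to r=3.2 gives 58.2 − 12.0×3.2 = 19.8 → no gain ✓; to r=9.4 gives 75.7 − 12.0×9.4 = -37.1 → no gain ✓.
Excellent (own payoff 75.7 − 3.8×9.4 = 39.98): to r=0 gives 23.7 → no gain ✓; to r=3.2 gives 58.2 − 3.8×3.2 = 46.04 → profitable ✗.
5 of the 6 constraints hold; not an equilibrium.

5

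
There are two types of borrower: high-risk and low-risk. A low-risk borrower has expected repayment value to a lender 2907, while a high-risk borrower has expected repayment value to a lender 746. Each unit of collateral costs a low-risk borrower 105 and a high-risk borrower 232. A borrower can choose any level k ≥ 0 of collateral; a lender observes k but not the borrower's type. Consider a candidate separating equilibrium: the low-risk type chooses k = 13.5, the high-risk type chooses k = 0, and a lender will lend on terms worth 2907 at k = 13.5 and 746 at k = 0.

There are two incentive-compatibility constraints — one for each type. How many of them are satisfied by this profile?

2

High-risk type: stay at 0 → 746; mimic → 2907 − 232 × 13.5 = -225. IC holds (746 ≥ -225).
Low-risk type: signal → 2907 − 105 × 13.5 = 1489.5; deviate to 0 → 746. IC holds (1489.5 ≥ 746).
2 of 2 constraints hold, so this is a separating equilibrium.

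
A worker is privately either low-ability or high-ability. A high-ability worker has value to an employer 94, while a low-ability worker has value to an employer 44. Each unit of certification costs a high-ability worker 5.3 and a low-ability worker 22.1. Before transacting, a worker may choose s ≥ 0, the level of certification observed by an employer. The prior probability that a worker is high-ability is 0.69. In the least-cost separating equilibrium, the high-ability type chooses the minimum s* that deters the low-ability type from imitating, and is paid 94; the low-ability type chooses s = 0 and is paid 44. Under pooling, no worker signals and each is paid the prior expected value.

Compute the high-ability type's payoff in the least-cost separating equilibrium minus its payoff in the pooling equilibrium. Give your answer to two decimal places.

Least-cost separating signal: s* solves 44 = 94 − 22.1·s*, so s* = (94 − 44)/22.1 ≈ 2.2624.
High-ability type's separating payoff: 94 − 5.3 × s* = 94 − 5.3 × (94 − 44)/22.1 = 94 − 265/22.1 ≈ 82.0090.
Pooling payoff: 0.69 × 94 + 0.31 × 44 = 78.5.
Difference: 82.0090 − 78.5 = 3.509, i.e. 3.51 to two decimal places.
The high-ability type prefers to separate.

3.51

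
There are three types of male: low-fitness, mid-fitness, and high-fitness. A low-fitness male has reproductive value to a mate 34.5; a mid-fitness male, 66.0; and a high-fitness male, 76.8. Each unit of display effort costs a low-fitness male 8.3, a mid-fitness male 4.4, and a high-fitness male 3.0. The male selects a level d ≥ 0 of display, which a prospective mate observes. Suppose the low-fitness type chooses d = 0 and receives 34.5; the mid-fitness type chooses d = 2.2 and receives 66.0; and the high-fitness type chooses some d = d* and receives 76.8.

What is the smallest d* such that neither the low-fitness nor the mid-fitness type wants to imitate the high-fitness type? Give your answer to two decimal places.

5.10

Mid-fitness type (on-path payoff 66.0 − 4.4×2.2 = 56.32) won't mimic when 56.32 ≥ 76.8 − 4.4·d*, i.e. d* ≥ 4.65.
Low-fitness type (on-path payoff 34.5) won't mimic when 34.5 ≥ 76.8 − 8.3·d*, i.e. d* ≥ 5.10.
Both must hold, so d* = max(5.10, 4.65) = 5.10. The low-fitness type's constraint binds.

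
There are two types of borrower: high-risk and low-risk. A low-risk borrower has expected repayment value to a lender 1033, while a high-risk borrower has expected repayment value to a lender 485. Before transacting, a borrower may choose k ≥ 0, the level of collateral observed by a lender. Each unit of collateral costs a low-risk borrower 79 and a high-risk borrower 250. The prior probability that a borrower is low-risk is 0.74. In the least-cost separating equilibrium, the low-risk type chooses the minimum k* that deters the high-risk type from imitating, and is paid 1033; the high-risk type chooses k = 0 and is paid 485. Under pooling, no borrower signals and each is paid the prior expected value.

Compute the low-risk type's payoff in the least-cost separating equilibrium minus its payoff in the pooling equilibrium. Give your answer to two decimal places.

Least-cost separating signal: k* solves 485 = 1033 − 250·k*, so k* = (1033 − 485)/250 = 2.192.
Low-risk type's separating payoff: 1033 − 79 × k* = 1033 − 79 × (1033 − 485)/250 = 1033 − 43292/250 = 859.832.
Pooling payoff: 0.74 × 1033 + 0.26 × 485 = 890.52.
Difference: 859.832 − 890.52 = -30.688, i.e. -30.69 to two decimal places.
The low-risk type would prefer the pooling outcome.

-30.69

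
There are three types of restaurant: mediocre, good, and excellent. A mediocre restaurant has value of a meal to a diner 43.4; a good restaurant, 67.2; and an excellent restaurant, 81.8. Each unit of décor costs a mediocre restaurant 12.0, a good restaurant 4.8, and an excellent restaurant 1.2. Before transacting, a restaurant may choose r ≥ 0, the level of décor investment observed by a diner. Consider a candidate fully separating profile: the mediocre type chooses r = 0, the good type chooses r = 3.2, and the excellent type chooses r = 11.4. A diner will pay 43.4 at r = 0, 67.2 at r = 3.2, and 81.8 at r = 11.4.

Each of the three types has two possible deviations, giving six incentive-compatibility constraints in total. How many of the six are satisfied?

6

Mediocre (own payoff 43.4): to r=3.2 gives 67.2 − 12.0×3.2 = 28.8 → no gain ✓; to r=11.4 gives 81.8 − 12.0×11.4 = -55 → no gain ✓.
Excellent (own payoff 81.8 − 1.2×11.4 = 68.12): to r=0 gives 43.4 → no gain ✓; to r=3.2 gives 67.2 − 1.2×3.2 = 63.36 → no gain ✓.
Good (own payoff 67.2 − 4.8×3.2 = 51.84): to r=0 gives 43.4 → no gain ✓; to r=11.4 gives 81.8 − 4.8×11.4 = 27.08 → no gain ✓.
6 of the 6 constraints hold; this profile is a separating equilibrium.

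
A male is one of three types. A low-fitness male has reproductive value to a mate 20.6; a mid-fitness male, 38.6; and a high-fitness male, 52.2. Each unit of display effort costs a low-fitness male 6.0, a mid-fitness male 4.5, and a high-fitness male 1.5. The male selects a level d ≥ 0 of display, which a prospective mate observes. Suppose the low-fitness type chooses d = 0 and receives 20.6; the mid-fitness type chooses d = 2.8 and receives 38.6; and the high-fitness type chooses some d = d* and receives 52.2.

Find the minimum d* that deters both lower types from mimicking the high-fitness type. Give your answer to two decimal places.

Mid-fitness type (on-path payoff 38.6 − 4.5×2.8 = 26) won't mimic when 26 ≥ 52.2 − 4.5·d*, i.e. d* ≥ 5.82.
Low-fitness type (on-path payoff 20.6) won't mimic when 20.6 ≥ 52.2 − 6.0·d*, i.e. d* ≥ 5.27.
Both must hold, so d* = max(5.27, 5.82) = 5.82. The mid-fitness type's constraint binds.

5.82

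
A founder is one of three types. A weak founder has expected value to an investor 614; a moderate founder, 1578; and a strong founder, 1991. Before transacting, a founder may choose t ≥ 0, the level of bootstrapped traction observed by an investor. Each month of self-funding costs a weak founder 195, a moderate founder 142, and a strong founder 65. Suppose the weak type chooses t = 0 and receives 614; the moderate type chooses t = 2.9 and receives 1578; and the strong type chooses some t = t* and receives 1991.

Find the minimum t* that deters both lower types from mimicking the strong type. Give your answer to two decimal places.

7.06

Weak type (on-path payoff 614) won't mimic when 614 ≥ 1991 − 195·t*, i.e. t* ≥ 7.06.
Moderate type (on-path payoff 1578 − 142×2.9 = 1166.2) won't mimic when 1166.2 ≥ 1991 − 142·t*, i.e. t* ≥ 5.81.
Both must hold, so t* = max(7.06, 5.81) = 7.06. The weak type's constraint binds.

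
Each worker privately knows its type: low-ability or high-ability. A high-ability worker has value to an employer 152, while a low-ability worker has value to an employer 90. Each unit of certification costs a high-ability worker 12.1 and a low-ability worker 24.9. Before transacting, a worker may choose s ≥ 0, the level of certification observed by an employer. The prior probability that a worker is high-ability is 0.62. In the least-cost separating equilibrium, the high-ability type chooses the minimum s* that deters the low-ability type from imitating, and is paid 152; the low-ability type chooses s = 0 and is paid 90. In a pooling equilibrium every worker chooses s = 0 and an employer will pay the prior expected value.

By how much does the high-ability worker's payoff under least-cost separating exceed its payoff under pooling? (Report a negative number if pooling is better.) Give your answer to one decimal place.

Least-cost separating signal: s* solves 90 = 152 − 24.9·s*, so s* = (152 − 90)/24.9 ≈ 2.4900.
High-ability type's separating payoff: 152 − 12.1 × s* = 152 − 12.1 × (152 − 90)/24.9 = 152 − 750.2/24.9 ≈ 121.871.
Pooling payoff: 0.62 × 152 + 0.38 × 90 = 128.44.
Difference: 121.871 − 128.44 = -6.569, i.e. -6.6 to one decimal place.
The high-ability type would prefer the pooling outcome.

-6.6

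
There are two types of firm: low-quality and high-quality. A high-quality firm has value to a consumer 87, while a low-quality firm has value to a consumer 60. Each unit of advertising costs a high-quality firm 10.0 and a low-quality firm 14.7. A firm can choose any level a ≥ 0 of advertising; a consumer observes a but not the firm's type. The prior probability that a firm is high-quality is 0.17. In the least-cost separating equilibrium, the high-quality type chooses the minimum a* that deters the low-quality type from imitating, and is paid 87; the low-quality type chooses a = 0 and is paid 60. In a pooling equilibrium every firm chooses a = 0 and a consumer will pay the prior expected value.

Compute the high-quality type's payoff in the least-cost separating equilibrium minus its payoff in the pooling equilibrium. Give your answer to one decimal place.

4.0

Least-cost separating signal: a* solves 60 = 87 − 14.7·a*, so a* = (87 − 60)/14.7 ≈ 1.8367.
High-quality type's separating payoff: 87 − 10.0 × a* = 87 − 10.0 × (87 − 60)/14.7 = 87 − 270/14.7 ≈ 68.633.
Pooling payoff: 0.17 × 87 + 0.83 × 60 = 64.59.
Difference: 68.633 − 64.59 = 4.043, i.e. 4.0 to one decimal place.
The high-quality type prefers to separate.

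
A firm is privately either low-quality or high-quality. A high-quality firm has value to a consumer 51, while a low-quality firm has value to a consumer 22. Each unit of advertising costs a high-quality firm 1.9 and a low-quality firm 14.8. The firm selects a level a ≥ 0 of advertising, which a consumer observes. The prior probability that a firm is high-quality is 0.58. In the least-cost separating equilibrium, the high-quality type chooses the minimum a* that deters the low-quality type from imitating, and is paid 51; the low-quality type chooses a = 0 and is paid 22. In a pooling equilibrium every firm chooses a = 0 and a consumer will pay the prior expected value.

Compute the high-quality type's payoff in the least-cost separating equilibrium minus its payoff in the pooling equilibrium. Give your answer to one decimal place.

8.5

Least-cost separating signal: a* solves 22 = 51 − 14.8·a*, so a* = (51 − 22)/14.8 ≈ 1.9595.
High-quality type's separating payoff: 51 − 1.9 × a* = 51 − 1.9 × (51 − 22)/14.8 = 51 − 55.1/14.8 ≈ 47.277.
Pooling payoff: 0.58 × 51 + 0.42 × 22 = 38.82.
Difference: 47.277 − 38.82 = 8.457, i.e. 8.5 to one decimal place.
The high-quality type prefers to separate.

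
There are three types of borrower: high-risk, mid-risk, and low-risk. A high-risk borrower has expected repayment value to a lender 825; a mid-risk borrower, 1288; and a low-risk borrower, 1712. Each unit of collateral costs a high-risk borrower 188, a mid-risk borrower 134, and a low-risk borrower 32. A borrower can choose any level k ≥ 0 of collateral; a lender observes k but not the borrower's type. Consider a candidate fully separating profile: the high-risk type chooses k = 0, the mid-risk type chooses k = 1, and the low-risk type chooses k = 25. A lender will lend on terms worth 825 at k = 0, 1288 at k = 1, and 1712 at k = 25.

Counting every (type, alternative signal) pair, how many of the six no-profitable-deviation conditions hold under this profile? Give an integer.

Mid-risk (own payoff 1288 − 134×1 = 1154): to k=0 gives 825 → no gain ✓; to k=25 gives 1712 − 134×25 = -1638 → no gain ✓.
Low-risk (own payoff 1712 − 32×25 = 912): to k=0 gives 825 → no gain ✓; to k=1 gives 1288 − 32×1 = 1256 → profitable ✗.
High-risk (own payoff 825): to k=1 gives 1288 − 188×1 = 1100 → profitable ✗; to k=25 gives 1712 − 188×25 = -2988 → no gain ✓.
4 of the 6 constraints hold; not an equilibrium.

4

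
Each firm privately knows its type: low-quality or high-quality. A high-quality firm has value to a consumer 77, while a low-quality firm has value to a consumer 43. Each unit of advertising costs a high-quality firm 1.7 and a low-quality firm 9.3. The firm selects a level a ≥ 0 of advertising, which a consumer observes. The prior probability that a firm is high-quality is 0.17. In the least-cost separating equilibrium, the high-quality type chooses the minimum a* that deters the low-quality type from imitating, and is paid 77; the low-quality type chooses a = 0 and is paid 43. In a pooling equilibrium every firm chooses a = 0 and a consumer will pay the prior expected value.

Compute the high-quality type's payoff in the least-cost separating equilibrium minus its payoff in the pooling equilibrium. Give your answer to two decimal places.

Least-cost separating signal: a* solves 43 = 77 − 9.3·a*, so a* = (77 − 43)/9.3 ≈ 3.6559.
High-quality type's separating payoff: 77 − 1.7 × a* = 77 − 1.7 × (77 − 43)/9.3 = 77 − 57.8/9.3 ≈ 70.7849.
Pooling payoff: 0.17 × 77 + 0.83 × 43 = 48.78.
Difference: 70.7849 − 48.78 = 22.0049, i.e. 22.00 to two decimal places.
The high-quality type prefers to separate.

22.00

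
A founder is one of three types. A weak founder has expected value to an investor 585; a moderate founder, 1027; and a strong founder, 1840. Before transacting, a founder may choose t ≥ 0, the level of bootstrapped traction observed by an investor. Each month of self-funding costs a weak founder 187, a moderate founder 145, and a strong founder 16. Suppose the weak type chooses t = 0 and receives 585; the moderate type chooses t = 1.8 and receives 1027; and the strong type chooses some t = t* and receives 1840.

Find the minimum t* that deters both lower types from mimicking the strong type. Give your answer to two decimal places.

7.41

Weak type (on-path payoff 585) won't mimic when 585 ≥ 1840 − 187·t*, i.e. t* ≥ 6.71.
Moderate type (on-path payoff 1027 − 145×1.8 = 766) won't mimic when 766 ≥ 1840 − 145·t*, i.e. t* ≥ 7.41.
Both must hold, so t* = max(6.71, 7.41) = 7.41. The moderate type's constraint binds.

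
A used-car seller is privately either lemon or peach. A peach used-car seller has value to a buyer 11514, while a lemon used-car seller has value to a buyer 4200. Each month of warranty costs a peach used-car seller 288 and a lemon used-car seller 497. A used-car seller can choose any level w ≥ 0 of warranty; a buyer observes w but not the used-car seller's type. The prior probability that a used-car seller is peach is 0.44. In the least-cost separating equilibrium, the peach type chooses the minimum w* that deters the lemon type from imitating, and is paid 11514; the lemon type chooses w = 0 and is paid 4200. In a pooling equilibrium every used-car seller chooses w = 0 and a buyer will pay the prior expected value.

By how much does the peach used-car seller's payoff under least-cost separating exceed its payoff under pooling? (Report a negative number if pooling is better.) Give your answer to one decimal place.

-142.5

Least-cost separating signal: w* solves 4200 = 11514 − 497·w*, so w* = (11514 − 4200)/497 ≈ 14.7163.
Peach type's separating payoff: 11514 − 288 × w* = 11514 − 288 × (11514 − 4200)/497 = 11514 − 2106432/497 ≈ 7275.706.
Pooling payoff: 0.44 × 11514 + 0.56 × 4200 = 7418.16.
Difference: 7275.706 − 7418.16 = -142.454, i.e. -142.5 to one decimal place.
The peach type would prefer the pooling outcome.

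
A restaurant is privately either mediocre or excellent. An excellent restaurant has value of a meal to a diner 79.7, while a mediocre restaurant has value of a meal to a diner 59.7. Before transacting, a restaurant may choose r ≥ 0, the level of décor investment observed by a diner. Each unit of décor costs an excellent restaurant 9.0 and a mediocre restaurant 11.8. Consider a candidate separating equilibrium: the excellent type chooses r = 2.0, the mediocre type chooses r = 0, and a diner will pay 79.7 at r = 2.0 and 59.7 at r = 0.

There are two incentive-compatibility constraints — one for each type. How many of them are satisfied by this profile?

2

Excellent type: signal → 79.7 − 9.0 × 2.0 = 61.7; deviate to 0 → 59.7. IC holds (61.7 ≥ 59.7).
Mediocre type: stay at 0 → 59.7; mimic → 79.7 − 11.8 × 2.0 = 56.1. IC holds (59.7 ≥ 56.1).
2 of 2 constraints hold, so this is a separating equilibrium.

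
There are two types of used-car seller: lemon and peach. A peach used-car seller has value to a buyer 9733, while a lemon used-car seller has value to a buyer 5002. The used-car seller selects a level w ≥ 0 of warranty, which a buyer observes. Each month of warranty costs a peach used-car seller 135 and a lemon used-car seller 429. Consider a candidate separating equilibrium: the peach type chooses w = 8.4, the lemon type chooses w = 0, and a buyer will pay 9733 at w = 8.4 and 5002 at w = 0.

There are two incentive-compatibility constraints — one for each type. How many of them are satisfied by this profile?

1

Peach type: signal → 9733 − 135 × 8.4 = 8599; deviate to 0 → 5002. IC holds (8599 ≥ 5002).
Lemon type: stay at 0 → 5002; mimic → 9733 − 429 × 8.4 = 6129.4. IC fails (5002 < 6129.4).
1 of 2 constraints hold, so this profile is not an equilibrium.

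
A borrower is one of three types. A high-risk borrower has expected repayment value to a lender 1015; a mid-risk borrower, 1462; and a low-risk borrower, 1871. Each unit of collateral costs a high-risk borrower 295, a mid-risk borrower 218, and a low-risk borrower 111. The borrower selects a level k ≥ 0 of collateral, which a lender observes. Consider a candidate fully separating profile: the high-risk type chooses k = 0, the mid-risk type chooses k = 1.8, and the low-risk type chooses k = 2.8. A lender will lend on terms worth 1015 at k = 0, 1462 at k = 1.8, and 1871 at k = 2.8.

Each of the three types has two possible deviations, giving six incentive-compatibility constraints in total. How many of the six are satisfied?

Low-risk (own payoff 1871 − 111×2.8 = 1560.2): to k=0 gives 1015 → no gain ✓; to k=1.8 gives 1462 − 111×1.8 = 1262.2 → no gain ✓.
High-risk (own payoff 1015): to k=1.8 gives 1462 − 295×1.8 = 931 → no gain ✓; to k=2.8 gives 1871 − 295×2.8 = 1045 → profitable ✗.
Mid-risk (own payoff 1462 − 218×1.8 = 1069.6): to k=0 gives 1015 → no gain ✓; to k=2.8 gives 1871 − 218×2.8 = 1260.6 → profitable ✗.
4 of the 6 constraints hold; not an equilibrium.

4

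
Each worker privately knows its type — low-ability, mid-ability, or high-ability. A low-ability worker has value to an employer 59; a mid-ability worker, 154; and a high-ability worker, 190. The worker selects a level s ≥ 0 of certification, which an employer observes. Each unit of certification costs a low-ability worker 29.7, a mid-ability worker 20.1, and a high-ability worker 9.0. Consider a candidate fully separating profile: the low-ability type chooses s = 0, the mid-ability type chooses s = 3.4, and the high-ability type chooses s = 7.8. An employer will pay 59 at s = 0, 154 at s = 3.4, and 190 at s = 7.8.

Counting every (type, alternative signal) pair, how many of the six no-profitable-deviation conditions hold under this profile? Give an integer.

Mid-ability (own payoff 154 − 20.1×3.4 = 85.66): to s=0 gives 59 → no gain ✓; to s=7.8 gives 190 − 20.1×7.8 = 33.22 → no gain ✓.
Low-ability (own payoff 59): to s=3.4 gives 154 − 29.7×3.4 = 53.02 → no gain ✓; to s=7.8 gives 190 − 29.7×7.8 = -41.66 → no gain ✓.
High-ability (own payoff 190 − 9.0×7.8 = 119.8): to s=0 gives 59 → no gain ✓; to s=3.4 gives 154 − 9.0×3.4 = 123.4 → profitable ✗.
5 of the 6 constraints hold; not an equilibrium.

5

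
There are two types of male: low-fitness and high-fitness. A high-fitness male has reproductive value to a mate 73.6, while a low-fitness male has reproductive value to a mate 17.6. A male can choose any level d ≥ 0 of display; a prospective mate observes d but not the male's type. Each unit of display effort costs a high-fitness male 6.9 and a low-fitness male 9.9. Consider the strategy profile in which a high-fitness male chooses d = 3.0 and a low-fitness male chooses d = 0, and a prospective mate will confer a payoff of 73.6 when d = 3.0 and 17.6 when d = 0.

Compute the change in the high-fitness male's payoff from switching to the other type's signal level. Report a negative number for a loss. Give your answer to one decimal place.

Playing d = 3.0 the high-fitness male receives 73.6 − 6.9 × 3.0 = 52.9.
Deviating to d = 0 yields 17.6 instead.
Gain from deviating: 17.6 − 52.9 = -35.3.
The gain is negative, so the high-fitness type's incentive-compatibility constraint is satisfied.

-35.3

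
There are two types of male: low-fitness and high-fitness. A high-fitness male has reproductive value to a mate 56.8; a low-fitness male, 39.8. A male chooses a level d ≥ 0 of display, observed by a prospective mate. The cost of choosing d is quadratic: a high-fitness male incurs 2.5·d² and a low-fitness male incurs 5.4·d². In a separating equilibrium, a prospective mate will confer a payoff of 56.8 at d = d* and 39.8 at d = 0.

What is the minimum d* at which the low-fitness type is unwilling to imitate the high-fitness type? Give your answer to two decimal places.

The low-fitness type at d = 0 receives 39.8; imitating at d* yields 56.8 − 5.4·d*².
Indifference: 39.8 = 56.8 − 5.4·d*², so d*² = (56.8 − 39.8) / 5.4 ≈ 3.1481.
d* = √3.1481 ≈ 1.77.

1.77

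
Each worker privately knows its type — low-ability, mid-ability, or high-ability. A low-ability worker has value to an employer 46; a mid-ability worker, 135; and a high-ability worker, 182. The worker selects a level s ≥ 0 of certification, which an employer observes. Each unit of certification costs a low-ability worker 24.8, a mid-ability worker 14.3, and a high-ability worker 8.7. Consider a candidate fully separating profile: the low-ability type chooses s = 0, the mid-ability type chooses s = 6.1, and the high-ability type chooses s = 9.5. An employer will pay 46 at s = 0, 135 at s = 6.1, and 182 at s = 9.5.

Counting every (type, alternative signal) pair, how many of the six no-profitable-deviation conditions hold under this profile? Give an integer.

Mid-ability (own payoff 135 − 14.3×6.1 = 47.77): to s=0 gives 46 → no gain ✓; to s=9.5 gives 182 − 14.3×9.5 = 46.15 → no gain ✓.
Low-ability (own payoff 46): to s=6.1 gives 135 − 24.8×6.1 = -16.28 → no gain ✓; to s=9.5 gives 182 − 24.8×9.5 = -53.6 → no gain ✓.
High-ability (own payoff 182 − 8.7×9.5 = 99.35): to s=0 gives 46 → no gain ✓; to s=6.1 gives 135 − 8.7×6.1 = 81.93 → no gain ✓.
6 of the 6 constraints hold; this profile is a separating equilibrium.

6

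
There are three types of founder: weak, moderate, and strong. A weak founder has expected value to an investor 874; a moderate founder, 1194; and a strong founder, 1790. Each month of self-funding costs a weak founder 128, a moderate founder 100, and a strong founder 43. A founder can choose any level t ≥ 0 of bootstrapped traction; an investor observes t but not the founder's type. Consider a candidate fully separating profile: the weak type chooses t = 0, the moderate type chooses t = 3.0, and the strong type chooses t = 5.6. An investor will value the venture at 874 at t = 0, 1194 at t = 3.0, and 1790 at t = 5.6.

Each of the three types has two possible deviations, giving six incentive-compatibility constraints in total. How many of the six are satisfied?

4

Weak (own payoff 874): to t=3.0 gives 1194 − 128×3.0 = 810 → no gain ✓; to t=5.6 gives 1790 − 128×5.6 = 1073.2 → profitable ✗.
Strong (own payoff 1790 − 43×5.6 = 1549.2): to t=0 gives 874 → no gain ✓; to t=3.0 gives 1194 − 43×3.0 = 1065 → no gain ✓.
Moderate (own payoff 1194 − 100×3.0 = 894): to t=0 gives 874 → no gain ✓; to t=5.6 gives 1790 − 100×5.6 = 1230 → profitable ✗.
4 of the 6 constraints hold; not an equilibrium.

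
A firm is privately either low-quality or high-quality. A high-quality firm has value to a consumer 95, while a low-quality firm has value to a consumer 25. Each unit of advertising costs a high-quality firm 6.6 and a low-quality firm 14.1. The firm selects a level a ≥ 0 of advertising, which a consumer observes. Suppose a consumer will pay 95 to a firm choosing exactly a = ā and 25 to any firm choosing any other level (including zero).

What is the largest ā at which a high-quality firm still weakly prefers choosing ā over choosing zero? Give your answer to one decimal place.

10.6

Choosing ā yields the high-quality type 95 − 6.6·ā; choosing zero yields 25.
The high-quality type is indifferent at 95 − 6.6·ā = 25, i.e. ā = (95 − 25) / 6.6 ≈ 10.6.
For any ā above 10.6 the high-quality type would rather pool at zero, so separation collapses.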